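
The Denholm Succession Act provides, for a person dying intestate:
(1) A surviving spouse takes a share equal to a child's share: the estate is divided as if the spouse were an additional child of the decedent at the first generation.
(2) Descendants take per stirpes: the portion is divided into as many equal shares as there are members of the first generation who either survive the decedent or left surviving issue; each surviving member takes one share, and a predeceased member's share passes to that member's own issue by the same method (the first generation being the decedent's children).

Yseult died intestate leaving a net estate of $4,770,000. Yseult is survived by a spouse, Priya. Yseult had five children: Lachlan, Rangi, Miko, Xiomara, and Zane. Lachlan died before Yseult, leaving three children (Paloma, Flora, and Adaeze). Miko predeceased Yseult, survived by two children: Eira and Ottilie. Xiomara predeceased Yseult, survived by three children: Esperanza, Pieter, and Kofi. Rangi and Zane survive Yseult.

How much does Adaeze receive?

The spouse counts as an additional share at the children's level, so there are 6 primary shares of $795,000. Priya takes one such share ($795,000).
The children's combined portion ($3,975,000) is divided into 5 shares of $795,000: Rangi and Zane each take $795,000; Lachlan's $795,000 share passes to Lachlan's issue; Miko's $795,000 share passes to Miko's issue; Xiomara's $795,000 share passes to Xiomara's issue.
Lachlan's share ($795,000) is divided into 3 shares of $265,000: Paloma, Flora, and Adaeze each take $265,000.
Miko's share ($795,000) is divided into 2 shares of $397,500: Eira and Ottilie each take $397,500.
Xiomara's share ($795,000) is divided into 3 shares of $265,000: Esperanza, Pieter, and Kofi each take $265,000.

Adaeze receives $265,000.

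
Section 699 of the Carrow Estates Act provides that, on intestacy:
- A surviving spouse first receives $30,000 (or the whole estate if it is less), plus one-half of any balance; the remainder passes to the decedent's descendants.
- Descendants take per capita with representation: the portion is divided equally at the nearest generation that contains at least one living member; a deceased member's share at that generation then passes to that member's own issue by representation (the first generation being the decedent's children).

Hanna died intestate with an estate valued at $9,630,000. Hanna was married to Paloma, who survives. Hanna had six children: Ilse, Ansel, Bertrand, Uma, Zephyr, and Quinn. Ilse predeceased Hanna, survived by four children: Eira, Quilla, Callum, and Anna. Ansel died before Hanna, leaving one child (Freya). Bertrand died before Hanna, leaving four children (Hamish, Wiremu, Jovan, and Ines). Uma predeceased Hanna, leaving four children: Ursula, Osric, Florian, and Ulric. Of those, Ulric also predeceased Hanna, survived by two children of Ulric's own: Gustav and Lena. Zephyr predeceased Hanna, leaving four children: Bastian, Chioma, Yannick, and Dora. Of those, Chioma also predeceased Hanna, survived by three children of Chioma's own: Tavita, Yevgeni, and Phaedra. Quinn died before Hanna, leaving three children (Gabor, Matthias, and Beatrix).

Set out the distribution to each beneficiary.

Paloma: $4,830,000; Eira: $240,000; Quilla: $240,000; Callum: $240,000; Anna: $240,000; Freya: $240,000; Hamish: $240,000; Wiremu: $240,000; Jovan: $240,000; Ines: $240,000; Ursula: $240,000; Osric: $240,000; Florian: $240,000; Gustav: $120,000; Lena: $120,000; Bastian: $240,000; Tavita: $80,000; Yevgeni: $80,000; Phaedra: $80,000; Yannick: $240,000; Dora: $240,000; Gabor: $240,000; Matthias: $240,000; Beatrix: $240,000

Paloma first takes $30,000, leaving a balance of $9,600,000. Paloma then takes one-half of the balance ($4,800,000), for a total of $4,830,000. The remaining $4,800,000 passes to the descendants.
No child survives, so the initial division is made at the grandchildren's generation.
The descendants' portion ($4,800,000) is divided into 20 shares of $240,000: Eira, Quilla, Callum, Anna, Freya, Hamish, Wiremu, Jovan, Ines, Ursula, Osric, Florian, Bastian, Yannick, Dora, Gabor, Matthias, and Beatrix each take $240,000; Ulric's $240,000 share passes to Ulric's issue; Chioma's $240,000 share passes to Chioma's issue.
Ulric's share ($240,000) is divided into 2 shares of $120,000: Gustav and Lena each take $120,000.
Chioma's share ($240,000) is divided into 3 shares of $80,000: Tavita, Yevgeni, and Phaedra each take $80,000.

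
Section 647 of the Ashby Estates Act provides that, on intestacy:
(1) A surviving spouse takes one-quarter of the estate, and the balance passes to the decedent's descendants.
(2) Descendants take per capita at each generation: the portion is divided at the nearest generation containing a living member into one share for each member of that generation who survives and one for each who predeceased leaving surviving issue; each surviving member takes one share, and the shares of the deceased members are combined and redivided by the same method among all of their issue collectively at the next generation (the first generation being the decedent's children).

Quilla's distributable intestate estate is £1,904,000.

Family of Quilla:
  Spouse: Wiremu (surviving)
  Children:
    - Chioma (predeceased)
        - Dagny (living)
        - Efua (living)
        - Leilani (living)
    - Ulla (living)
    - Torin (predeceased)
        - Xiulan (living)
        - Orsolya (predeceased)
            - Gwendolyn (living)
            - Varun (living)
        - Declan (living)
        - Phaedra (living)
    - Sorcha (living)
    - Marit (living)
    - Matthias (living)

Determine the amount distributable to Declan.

Wiremu takes one-quarter of £1,904,000 = £476,000. The remaining £1,428,000 passes to the descendants.
The descendants' portion (£1,428,000) is divided at the children's generation into 6 shares of £238,000. Ulla, Sorcha, Marit, and Matthias each take £238,000. The 2 shares of the deceased (Chioma and Torin) are combined into a pool of £476,000.
That pool (£476,000) is divided at the grandchildren's generation into 7 shares of £68,000. Dagny, Efua, Leilani, Xiulan, Declan, and Phaedra each take £68,000. The remaining share for the deceased Orsolya (£68,000) is carried to the next generation.
That pool (£68,000) is divided at the great-grandchildren's generation equally among Gwendolyn and Varun: £34,000 each.

Declan receives £68,000.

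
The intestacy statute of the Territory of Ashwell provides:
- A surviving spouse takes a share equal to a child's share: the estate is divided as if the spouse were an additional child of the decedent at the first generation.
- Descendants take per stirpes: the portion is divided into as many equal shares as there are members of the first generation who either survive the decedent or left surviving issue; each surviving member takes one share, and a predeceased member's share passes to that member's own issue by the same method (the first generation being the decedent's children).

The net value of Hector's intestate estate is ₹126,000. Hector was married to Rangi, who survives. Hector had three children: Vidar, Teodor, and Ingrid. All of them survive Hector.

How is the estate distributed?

Rangi: ₹31,500; Vidar: ₹31,500; Teodor: ₹31,500; Ingrid: ₹31,500

The spouse counts as an additional share at the children's level, so there are 4 primary shares of ₹31,500. Rangi takes one such share (₹31,500).
The children's combined portion (₹94,500) is divided into 3 shares of ₹31,500: Vidar, Teodor, and Ingrid each take ₹31,500.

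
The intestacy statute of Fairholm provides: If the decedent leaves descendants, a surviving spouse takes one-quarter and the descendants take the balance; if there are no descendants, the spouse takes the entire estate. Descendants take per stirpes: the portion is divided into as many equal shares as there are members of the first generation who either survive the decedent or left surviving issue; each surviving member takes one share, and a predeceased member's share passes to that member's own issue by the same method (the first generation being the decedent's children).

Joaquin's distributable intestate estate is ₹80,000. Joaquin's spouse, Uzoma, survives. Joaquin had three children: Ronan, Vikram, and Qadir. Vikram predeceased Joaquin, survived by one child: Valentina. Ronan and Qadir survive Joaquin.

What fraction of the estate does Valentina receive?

Valentina receives 1/4 of the estate.

Uzoma takes one-quarter of ₹80,000 = ₹20,000. The remaining ₹60,000 passes to the descendants.
The descendants' portion (₹60,000) is divided into 3 shares of ₹20,000: Ronan and Qadir each take ₹20,000; Vikram's ₹20,000 share passes to Vikram's issue.
Vikram's share (₹20,000) passes entirely to Valentina.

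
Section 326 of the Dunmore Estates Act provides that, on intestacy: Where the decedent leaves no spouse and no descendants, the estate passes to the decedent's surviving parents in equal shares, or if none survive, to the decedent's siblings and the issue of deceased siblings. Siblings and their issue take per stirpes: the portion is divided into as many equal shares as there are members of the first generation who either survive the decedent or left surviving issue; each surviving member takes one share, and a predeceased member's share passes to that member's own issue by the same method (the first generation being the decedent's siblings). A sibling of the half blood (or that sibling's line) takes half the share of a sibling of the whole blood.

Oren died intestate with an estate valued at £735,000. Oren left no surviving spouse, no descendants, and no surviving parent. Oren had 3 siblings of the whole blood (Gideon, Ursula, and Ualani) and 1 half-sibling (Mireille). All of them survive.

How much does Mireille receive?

Mireille receives £105,000.

The entire £735,000 passes to the siblings and their issue.
Counting each half-blood sibling's line as half a unit, there are 7/2 units in £735,000, so one unit is £210,000. Whole-blood lines (Gideon, Ursula, and Ualani) take £210,000 each; half-blood lines (Mireille) take £105,000 each.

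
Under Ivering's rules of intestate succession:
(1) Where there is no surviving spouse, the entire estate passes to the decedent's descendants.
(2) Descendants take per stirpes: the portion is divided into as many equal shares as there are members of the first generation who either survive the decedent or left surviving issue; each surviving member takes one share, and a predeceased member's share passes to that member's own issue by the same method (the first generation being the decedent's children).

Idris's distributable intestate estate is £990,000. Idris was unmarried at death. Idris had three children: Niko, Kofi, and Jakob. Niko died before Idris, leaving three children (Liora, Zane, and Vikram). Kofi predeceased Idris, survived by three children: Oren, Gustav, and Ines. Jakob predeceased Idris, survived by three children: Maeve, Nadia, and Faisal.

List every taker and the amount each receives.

The entire £990,000 passes to the descendants.
That amount (£990,000) is divided into 3 shares of £330,000: Niko's £330,000 share passes to Niko's issue; Kofi's £330,000 share passes to Kofi's issue; Jakob's £330,000 share passes to Jakob's issue.
Niko's share (£330,000) is divided into 3 shares of £110,000: Liora, Zane, and Vikram each take £110,000.
Kofi's share (£330,000) is divided into 3 shares of £110,000: Oren, Gustav, and Ines each take £110,000.
Jakob's share (£330,000) is divided into 3 shares of £110,000: Maeve, Nadia, and Faisal each take £110,000.

Liora: £110,000; Zane: £110,000; Vikram: £110,000; Oren: £110,000; Gustav: £110,000; Ines: £110,000; Maeve: £110,000; Nadia: £110,000; Faisal: £110,000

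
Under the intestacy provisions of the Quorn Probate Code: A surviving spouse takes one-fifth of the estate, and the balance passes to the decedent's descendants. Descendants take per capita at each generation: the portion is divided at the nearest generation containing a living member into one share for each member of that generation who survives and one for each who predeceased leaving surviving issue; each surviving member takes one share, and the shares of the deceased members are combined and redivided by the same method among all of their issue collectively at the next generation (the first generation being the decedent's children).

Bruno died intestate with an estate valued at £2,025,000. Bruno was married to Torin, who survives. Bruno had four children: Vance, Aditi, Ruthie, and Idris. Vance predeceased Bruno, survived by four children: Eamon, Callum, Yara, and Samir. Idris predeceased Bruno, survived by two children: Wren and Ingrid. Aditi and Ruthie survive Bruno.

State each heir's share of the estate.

Torin: £405,000; Eamon: £135,000; Callum: £135,000; Yara: £135,000; Samir: £135,000; Aditi: £405,000; Ruthie: £405,000; Wren: £135,000; Ingrid: £135,000

Torin takes one-fifth of £2,025,000 = £405,000. The remaining £1,620,000 passes to the descendants.
The descendants' portion (£1,620,000) is divided at the children's generation into 4 shares of £405,000. Aditi and Ruthie each take £405,000. The 2 shares of the deceased (Vance and Idris) are combined into a pool of £810,000.
That pool (£810,000) is divided at the grandchildren's generation equally among Eamon, Callum, Yara, Samir, Wren, and Ingrid: £135,000 each.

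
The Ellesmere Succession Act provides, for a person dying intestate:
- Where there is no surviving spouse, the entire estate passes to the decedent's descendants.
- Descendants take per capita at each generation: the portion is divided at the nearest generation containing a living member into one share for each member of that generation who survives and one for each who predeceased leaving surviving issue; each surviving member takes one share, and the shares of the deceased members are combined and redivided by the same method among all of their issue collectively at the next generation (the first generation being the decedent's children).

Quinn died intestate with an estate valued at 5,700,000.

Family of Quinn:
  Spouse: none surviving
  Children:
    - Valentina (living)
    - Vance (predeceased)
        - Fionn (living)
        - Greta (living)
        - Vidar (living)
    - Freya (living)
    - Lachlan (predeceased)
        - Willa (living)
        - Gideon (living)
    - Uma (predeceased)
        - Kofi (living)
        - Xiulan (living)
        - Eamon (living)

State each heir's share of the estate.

Valentina: 1,140,000; Fionn: 427,500; Greta: 427,500; Vidar: 427,500; Freya: 1,140,000; Willa: 427,500; Gideon: 427,500; Kofi: 427,500; Xiulan: 427,500; Eamon: 427,500

The entire 5,700,000 passes to the descendants.
That amount (5,700,000) is divided at the children's generation into 5 shares of 1,140,000. Valentina and Freya each take 1,140,000. The 3 shares of the deceased (Vance, Lachlan, and Uma) are combined into a pool of 3,420,000.
That pool (3,420,000) is divided at the grandchildren's generation equally among Fionn, Greta, Vidar, Willa, Gideon, Kofi, Xiulan, and Eamon: 427,500 each.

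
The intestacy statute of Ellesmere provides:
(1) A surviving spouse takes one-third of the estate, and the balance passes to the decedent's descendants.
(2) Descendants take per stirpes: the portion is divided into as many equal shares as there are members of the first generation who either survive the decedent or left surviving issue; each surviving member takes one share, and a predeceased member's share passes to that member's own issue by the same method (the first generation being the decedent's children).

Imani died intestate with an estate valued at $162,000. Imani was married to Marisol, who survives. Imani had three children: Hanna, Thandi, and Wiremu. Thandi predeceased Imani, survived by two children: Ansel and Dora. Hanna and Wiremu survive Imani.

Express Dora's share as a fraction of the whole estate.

Marisol takes one-third of $162,000 = $54,000. The remaining $108,000 passes to the descendants.
The descendants' portion ($108,000) is divided into 3 shares of $36,000: Hanna and Wiremu each take $36,000; Thandi's $36,000 share passes to Thandi's issue.
Thandi's share ($36,000) is divided into 2 shares of $18,000: Ansel and Dora each take $18,000.

Dora receives 1/9 of the estate.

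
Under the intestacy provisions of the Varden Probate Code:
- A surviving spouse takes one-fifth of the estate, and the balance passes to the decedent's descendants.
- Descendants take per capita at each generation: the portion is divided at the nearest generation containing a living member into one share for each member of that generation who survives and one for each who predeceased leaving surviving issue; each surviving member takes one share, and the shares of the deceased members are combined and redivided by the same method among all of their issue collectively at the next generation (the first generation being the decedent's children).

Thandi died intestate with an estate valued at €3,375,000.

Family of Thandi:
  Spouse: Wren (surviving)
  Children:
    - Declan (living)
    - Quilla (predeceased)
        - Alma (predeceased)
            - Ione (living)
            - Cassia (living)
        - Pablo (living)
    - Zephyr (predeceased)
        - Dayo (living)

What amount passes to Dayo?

Wren takes one-fifth of €3,375,000 = €675,000. The remaining €2,700,000 passes to the descendants.
The descendants' portion (€2,700,000) is divided at the children's generation into 3 shares of €900,000. Declan takes €900,000. The 2 shares of the deceased (Quilla and Zephyr) are combined into a pool of €1,800,000.
That pool (€1,800,000) is divided at the grandchildren's generation into 3 shares of €600,000. Pablo and Dayo each take €600,000. The remaining share for the deceased Alma (€600,000) is carried to the next generation.
That pool (€600,000) is divided at the great-grandchildren's generation equally among Ione and Cassia: €300,000 each.

Dayo receives €600,000.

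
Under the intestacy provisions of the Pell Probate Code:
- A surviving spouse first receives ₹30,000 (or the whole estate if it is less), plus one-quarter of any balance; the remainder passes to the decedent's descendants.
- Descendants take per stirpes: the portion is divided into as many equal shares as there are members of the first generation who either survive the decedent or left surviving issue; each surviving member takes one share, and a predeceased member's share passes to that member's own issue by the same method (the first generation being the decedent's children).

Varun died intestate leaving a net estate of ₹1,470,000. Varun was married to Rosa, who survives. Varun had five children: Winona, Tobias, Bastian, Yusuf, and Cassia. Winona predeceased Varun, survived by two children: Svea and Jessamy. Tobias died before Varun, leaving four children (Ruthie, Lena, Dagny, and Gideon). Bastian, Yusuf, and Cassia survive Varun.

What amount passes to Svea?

Svea receives ₹108,000.

Rosa first takes ₹30,000, leaving a balance of ₹1,440,000. Rosa then takes one-quarter of the balance (₹360,000), for a total of ₹390,000. The remaining ₹1,080,000 passes to the descendants.
The descendants' portion (₹1,080,000) is divided into 5 shares of ₹216,000: Bastian, Yusuf, and Cassia each take ₹216,000; Winona's ₹216,000 share passes to Winona's issue; Tobias's ₹216,000 share passes to Tobias's issue.
Winona's share (₹216,000) is divided into 2 shares of ₹108,000: Svea and Jessamy each take ₹108,000.
Tobias's share (₹216,000) is divided into 4 shares of ₹54,000: Ruthie, Lena, Dagny, and Gideon each take ₹54,000.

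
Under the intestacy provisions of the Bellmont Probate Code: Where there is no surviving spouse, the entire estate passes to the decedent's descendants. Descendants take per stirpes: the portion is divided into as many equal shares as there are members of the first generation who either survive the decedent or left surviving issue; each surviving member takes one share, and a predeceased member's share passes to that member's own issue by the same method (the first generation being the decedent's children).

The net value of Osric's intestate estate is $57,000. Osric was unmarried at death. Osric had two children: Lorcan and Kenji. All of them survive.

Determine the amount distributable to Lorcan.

Lorcan receives $28,500.

The entire $57,000 passes to the descendants.
That amount ($57,000) is divided into 2 shares of $28,500: Lorcan and Kenji each take $28,500.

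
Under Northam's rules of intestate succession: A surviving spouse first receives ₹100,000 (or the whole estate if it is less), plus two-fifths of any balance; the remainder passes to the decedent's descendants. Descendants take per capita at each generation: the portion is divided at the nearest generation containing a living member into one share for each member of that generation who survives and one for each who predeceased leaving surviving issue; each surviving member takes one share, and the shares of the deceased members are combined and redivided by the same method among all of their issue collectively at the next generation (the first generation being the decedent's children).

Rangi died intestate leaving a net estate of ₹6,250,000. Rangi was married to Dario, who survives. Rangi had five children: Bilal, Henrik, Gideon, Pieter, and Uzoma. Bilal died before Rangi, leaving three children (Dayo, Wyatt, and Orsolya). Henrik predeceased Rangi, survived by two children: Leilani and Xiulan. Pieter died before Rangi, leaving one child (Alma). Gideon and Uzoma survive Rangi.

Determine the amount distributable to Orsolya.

Dario first takes ₹100,000, leaving a balance of ₹6,150,000. Dario then takes two-fifths of the balance (₹2,460,000), for a total of ₹2,560,000. The remaining ₹3,690,000 passes to the descendants.
The descendants' portion (₹3,690,000) is divided at the children's generation into 5 shares of ₹738,000. Gideon and Uzoma each take ₹738,000. The 3 shares of the deceased (Bilal, Henrik, and Pieter) are combined into a pool of ₹2,214,000.
That pool (₹2,214,000) is divided at the grandchildren's generation equally among Dayo, Wyatt, Orsolya, Leilani, Xiulan, and Alma: ₹369,000 each.

Orsolya receives ₹369,000.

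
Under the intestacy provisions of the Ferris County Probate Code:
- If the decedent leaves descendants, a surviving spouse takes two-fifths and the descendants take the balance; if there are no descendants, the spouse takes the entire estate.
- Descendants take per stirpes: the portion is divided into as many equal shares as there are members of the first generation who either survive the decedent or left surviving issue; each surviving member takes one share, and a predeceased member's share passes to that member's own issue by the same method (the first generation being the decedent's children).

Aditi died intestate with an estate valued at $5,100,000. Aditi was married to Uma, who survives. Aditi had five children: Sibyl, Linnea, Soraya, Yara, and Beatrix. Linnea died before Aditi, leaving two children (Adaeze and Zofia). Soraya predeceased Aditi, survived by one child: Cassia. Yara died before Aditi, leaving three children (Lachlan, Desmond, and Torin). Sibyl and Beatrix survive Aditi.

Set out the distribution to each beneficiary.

Uma: $2,040,000; Sibyl: $612,000; Adaeze: $306,000; Zofia: $306,000; Cassia: $612,000; Lachlan: $204,000; Desmond: $204,000; Torin: $204,000; Beatrix: $612,000

Uma takes two-fifths of $5,100,000 = $2,040,000. The remaining $3,060,000 passes to the descendants.
The descendants' portion ($3,060,000) is divided into 5 shares of $612,000: Sibyl and Beatrix each take $612,000; Linnea's $612,000 share passes to Linnea's issue; Soraya's $612,000 share passes to Soraya's issue; Yara's $612,000 share passes to Yara's issue.
Linnea's share ($612,000) is divided into 2 shares of $306,000: Adaeze and Zofia each take $306,000.
Soraya's share ($612,000) passes entirely to Cassia.
Yara's share ($612,000) is divided into 3 shares of $204,000: Lachlan, Desmond, and Torin each take $204,000.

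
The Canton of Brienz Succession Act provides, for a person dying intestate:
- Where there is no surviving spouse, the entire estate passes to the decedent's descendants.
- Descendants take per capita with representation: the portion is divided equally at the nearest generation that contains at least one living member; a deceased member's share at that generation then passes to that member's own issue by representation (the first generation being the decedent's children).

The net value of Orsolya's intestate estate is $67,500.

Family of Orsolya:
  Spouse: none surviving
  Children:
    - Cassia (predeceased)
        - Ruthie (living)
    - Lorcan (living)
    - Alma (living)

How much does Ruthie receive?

Ruthie receives $22,500.

The entire $67,500 passes to the descendants.
That amount ($67,500) is divided into 3 shares of $22,500: Lorcan and Alma each take $22,500; Cassia's $22,500 share passes to Cassia's issue.
Cassia's share ($22,500) passes entirely to Ruthie.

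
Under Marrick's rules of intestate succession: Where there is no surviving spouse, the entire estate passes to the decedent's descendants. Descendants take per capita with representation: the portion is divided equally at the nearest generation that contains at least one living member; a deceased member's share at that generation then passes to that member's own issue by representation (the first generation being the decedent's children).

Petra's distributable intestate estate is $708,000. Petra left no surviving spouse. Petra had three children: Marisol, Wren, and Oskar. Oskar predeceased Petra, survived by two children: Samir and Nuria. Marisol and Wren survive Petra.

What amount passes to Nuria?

The entire $708,000 passes to the descendants.
That amount ($708,000) is divided into 3 shares of $236,000: Marisol and Wren each take $236,000; Oskar's $236,000 share passes to Oskar's issue.
Oskar's share ($236,000) is divided into 2 shares of $118,000: Samir and Nuria each take $118,000.

Nuria receives $118,000.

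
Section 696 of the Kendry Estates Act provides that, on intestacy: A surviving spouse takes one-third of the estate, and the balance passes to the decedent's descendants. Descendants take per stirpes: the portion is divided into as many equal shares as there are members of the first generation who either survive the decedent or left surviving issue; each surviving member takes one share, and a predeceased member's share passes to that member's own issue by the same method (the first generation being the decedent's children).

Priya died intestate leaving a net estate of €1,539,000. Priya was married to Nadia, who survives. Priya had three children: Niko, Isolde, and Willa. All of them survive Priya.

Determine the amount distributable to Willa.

Willa receives €342,000.

Nadia takes one-third of €1,539,000 = €513,000. The remaining €1,026,000 passes to the descendants.
The descendants' portion (€1,026,000) is divided into 3 shares of €342,000: Niko, Isolde, and Willa each take €342,000.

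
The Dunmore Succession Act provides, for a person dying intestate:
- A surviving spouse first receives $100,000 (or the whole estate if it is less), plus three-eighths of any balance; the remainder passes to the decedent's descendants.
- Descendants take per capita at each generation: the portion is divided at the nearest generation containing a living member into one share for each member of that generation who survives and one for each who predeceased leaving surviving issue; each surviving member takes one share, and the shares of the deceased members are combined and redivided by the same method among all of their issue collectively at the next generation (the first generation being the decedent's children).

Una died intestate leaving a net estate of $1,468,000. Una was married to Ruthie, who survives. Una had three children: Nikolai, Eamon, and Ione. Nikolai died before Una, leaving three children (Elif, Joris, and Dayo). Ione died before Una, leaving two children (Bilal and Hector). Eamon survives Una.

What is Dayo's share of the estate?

Dayo receives $114,000.

Ruthie first takes $100,000, leaving a balance of $1,368,000. Ruthie then takes three-eighths of the balance ($513,000), for a total of $613,000. The remaining $855,000 passes to the descendants.
The descendants' portion ($855,000) is divided at the children's generation into 3 shares of $285,000. Eamon takes $285,000. The 2 shares of the deceased (Nikolai and Ione) are combined into a pool of $570,000.
That pool ($570,000) is divided at the grandchildren's generation equally among Elif, Joris, Dayo, Bilal, and Hector: $114,000 each.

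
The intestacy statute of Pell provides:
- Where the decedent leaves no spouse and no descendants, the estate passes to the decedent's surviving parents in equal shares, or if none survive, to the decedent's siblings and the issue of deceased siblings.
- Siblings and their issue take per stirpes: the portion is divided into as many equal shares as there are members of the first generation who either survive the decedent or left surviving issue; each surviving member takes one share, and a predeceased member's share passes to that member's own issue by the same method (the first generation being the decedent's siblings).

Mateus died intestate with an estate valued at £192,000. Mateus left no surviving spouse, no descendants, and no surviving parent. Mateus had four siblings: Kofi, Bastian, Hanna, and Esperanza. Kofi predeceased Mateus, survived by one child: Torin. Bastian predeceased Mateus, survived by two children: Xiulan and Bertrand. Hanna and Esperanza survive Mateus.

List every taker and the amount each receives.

Torin: £48,000; Xiulan: £24,000; Bertrand: £24,000; Hanna: £48,000; Esperanza: £48,000

The entire £192,000 passes to the siblings and their issue.
That amount (£192,000) is divided into 4 shares of £48,000: Hanna and Esperanza each take £48,000; Kofi's £48,000 share passes to Kofi's issue; Bastian's £48,000 share passes to Bastian's issue.
Kofi's share (£48,000) passes entirely to Torin.
Bastian's share (£48,000) is divided into 2 shares of £24,000: Xiulan and Bertrand each take £24,000.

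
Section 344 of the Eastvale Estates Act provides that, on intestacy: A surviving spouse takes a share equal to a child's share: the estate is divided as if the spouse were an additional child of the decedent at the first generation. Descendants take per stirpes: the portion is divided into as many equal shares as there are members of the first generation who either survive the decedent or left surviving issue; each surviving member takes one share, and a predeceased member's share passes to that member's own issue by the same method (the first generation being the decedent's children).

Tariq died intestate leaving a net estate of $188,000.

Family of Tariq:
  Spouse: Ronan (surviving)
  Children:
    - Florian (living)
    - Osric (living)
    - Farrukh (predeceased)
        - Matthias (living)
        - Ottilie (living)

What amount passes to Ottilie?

The spouse counts as an additional share at the children's level, so there are 4 primary shares of $47,000. Ronan takes one such share ($47,000).
The children's combined portion ($141,000) is divided into 3 shares of $47,000: Florian and Osric each take $47,000; Farrukh's $47,000 share passes to Farrukh's issue.
Farrukh's share ($47,000) is divided into 2 shares of $23,500: Matthias and Ottilie each take $23,500.

Ottilie receives $23,500.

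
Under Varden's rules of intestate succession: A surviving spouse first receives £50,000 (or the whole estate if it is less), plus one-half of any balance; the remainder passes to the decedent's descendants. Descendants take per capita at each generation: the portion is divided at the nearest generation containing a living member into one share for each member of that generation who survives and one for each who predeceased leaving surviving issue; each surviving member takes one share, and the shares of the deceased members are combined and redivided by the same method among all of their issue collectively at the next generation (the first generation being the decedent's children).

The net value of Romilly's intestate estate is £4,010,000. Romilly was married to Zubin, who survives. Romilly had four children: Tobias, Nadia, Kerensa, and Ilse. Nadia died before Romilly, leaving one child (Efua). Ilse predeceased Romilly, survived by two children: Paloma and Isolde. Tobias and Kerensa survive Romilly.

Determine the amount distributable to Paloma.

Paloma receives £330,000.

Zubin first takes £50,000, leaving a balance of £3,960,000. Zubin then takes one-half of the balance (£1,980,000), for a total of £2,030,000. The remaining £1,980,000 passes to the descendants.
The descendants' portion (£1,980,000) is divided at the children's generation into 4 shares of £495,000. Tobias and Kerensa each take £495,000. The 2 shares of the deceased (Nadia and Ilse) are combined into a pool of £990,000.
That pool (£990,000) is divided at the grandchildren's generation equally among Efua, Paloma, and Isolde: £330,000 each.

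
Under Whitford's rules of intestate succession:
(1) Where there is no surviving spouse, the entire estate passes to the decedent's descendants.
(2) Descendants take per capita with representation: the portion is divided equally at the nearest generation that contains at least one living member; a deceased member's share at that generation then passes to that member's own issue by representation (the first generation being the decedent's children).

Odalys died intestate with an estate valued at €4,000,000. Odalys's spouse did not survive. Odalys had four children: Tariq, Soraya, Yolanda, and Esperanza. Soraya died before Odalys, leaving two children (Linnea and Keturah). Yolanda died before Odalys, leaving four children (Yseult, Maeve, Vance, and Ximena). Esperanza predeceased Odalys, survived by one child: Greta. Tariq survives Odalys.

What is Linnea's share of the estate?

The entire €4,000,000 passes to the descendants.
That amount (€4,000,000) is divided into 4 shares of €1,000,000: Tariq takes €1,000,000; Soraya's €1,000,000 share passes to Soraya's issue; Yolanda's €1,000,000 share passes to Yolanda's issue; Esperanza's €1,000,000 share passes to Esperanza's issue.
Soraya's share (€1,000,000) is divided into 2 shares of €500,000: Linnea and Keturah each take €500,000.
Yolanda's share (€1,000,000) is divided into 4 shares of €250,000: Yseult, Maeve, Vance, and Ximena each take €250,000.
Esperanza's share (€1,000,000) passes entirely to Greta.

Linnea receives €500,000.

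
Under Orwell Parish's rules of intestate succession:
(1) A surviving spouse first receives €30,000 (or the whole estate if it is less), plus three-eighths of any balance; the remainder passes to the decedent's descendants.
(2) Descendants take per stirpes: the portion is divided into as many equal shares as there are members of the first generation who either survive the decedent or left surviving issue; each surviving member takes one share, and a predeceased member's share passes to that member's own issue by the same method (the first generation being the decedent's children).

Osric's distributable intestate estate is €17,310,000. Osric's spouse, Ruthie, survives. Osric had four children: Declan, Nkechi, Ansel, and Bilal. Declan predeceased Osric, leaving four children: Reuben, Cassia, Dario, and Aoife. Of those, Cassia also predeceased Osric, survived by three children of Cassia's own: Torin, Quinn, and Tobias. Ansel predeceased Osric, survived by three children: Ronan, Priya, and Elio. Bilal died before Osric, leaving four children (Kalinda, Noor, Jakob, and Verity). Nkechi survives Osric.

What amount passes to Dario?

Dario receives €675,000.

Ruthie first takes €30,000, leaving a balance of €17,280,000. Ruthie then takes three-eighths of the balance (€6,480,000), for a total of €6,510,000. The remaining €10,800,000 passes to the descendants.
The descendants' portion (€10,800,000) is divided into 4 shares of €2,700,000: Nkechi takes €2,700,000; Declan's €2,700,000 share passes to Declan's issue; Ansel's €2,700,000 share passes to Ansel's issue; Bilal's €2,700,000 share passes to Bilal's issue.
Declan's share (€2,700,000) is divided into 4 shares of €675,000: Reuben, Dario, and Aoife each take €675,000; Cassia's €675,000 share passes to Cassia's issue.
Cassia's share (€675,000) is divided into 3 shares of €225,000: Torin, Quinn, and Tobias each take €225,000.
Ansel's share (€2,700,000) is divided into 3 shares of €900,000: Ronan, Priya, and Elio each take €900,000.
Bilal's share (€2,700,000) is divided into 4 shares of €675,000: Kalinda, Noor, Jakob, and Verity each take €675,000.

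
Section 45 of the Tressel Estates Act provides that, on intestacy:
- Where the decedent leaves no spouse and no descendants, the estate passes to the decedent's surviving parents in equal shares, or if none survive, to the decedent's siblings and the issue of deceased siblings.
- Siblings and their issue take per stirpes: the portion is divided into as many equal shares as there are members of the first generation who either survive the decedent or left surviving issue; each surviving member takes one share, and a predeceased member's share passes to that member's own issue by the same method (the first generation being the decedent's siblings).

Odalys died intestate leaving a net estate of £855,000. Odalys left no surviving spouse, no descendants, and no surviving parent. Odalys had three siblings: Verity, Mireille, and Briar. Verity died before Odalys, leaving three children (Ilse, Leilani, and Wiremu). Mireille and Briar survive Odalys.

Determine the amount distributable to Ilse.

The entire £855,000 passes to the siblings and their issue.
That amount (£855,000) is divided into 3 shares of £285,000: Mireille and Briar each take £285,000; Verity's £285,000 share passes to Verity's issue.
Verity's share (£285,000) is divided into 3 shares of £95,000: Ilse, Leilani, and Wiremu each take £95,000.

Ilse receives £95,000.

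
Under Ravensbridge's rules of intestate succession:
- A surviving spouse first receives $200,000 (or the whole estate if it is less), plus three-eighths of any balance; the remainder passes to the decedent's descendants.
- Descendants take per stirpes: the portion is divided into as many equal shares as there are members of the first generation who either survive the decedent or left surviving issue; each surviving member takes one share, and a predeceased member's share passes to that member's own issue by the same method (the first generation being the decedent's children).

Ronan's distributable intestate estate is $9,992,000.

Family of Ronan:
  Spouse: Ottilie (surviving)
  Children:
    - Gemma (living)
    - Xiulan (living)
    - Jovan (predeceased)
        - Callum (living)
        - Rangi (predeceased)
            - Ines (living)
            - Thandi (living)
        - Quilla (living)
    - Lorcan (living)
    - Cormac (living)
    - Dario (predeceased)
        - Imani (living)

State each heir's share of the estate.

Ottilie first takes $200,000, leaving a balance of $9,792,000. Ottilie then takes three-eighths of the balance ($3,672,000), for a total of $3,872,000. The remaining $6,120,000 passes to the descendants.
The descendants' portion ($6,120,000) is divided into 6 shares of $1,020,000: Gemma, Xiulan, Lorcan, and Cormac each take $1,020,000; Jovan's $1,020,000 share passes to Jovan's issue; Dario's $1,020,000 share passes to Dario's issue.
Jovan's share ($1,020,000) is divided into 3 shares of $340,000: Callum and Quilla each take $340,000; Rangi's $340,000 share passes to Rangi's issue.
Rangi's share ($340,000) is divided into 2 shares of $170,000: Ines and Thandi each take $170,000.
Dario's share ($1,020,000) passes entirely to Imani.

Ottilie: $3,872,000; Gemma: $1,020,000; Xiulan: $1,020,000; Callum: $340,000; Ines: $170,000; Thandi: $170,000; Quilla: $340,000; Lorcan: $1,020,000; Cormac: $1,020,000; Imani: $1,020,000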